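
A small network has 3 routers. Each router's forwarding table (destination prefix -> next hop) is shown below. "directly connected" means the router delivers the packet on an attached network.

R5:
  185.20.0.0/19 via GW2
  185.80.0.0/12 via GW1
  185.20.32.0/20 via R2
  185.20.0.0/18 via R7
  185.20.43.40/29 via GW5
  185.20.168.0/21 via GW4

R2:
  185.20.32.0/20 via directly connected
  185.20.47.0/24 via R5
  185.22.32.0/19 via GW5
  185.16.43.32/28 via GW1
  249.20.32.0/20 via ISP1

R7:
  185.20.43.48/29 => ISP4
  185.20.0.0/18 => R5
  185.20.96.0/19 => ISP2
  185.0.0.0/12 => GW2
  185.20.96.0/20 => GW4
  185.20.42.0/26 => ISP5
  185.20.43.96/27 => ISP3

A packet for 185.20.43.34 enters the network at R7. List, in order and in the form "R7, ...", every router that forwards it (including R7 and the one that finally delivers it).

R7, R5, R2

At R7: longest match for 185.20.43.34 is 185.20.0.0/18 -> R5
At R5: longest match for 185.20.43.34 is 185.20.32.0/20 -> R2
At R2: longest match for 185.20.43.34 is 185.20.32.0/20 -> directly connected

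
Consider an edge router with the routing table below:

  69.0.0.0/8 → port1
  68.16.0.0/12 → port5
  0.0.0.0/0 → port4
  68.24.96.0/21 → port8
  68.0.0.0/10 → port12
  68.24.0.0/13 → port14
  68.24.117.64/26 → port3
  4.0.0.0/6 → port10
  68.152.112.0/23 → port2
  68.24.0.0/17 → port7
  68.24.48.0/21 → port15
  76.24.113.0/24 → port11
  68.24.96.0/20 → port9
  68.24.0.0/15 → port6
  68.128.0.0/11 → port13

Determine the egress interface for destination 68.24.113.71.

Routes whose prefix contains 68.24.113.71:
  0.0.0.0/0 (default, matches everything) -> port4
  68.0.0.0/10 (68.0.0.0 - 68.63.255.255) -> port12
  68.16.0.0/12 (68.16.0.0 - 68.31.255.255) -> port5
  68.24.0.0/13 (68.24.0.0 - 68.31.255.255) -> port14
  68.24.0.0/15 (68.24.0.0 - 68.25.255.255) -> port6
  68.24.0.0/17 (68.24.0.0 - 68.24.127.255) -> port7
More-specific entries that do NOT match:
  68.24.117.64/26 (68.24.117.64 - 68.24.117.127) does not contain 68.24.113.71
  76.24.113.0/24 (76.24.113.0 - 76.24.113.255) does not contain 68.24.113.71
  68.152.112.0/23 (68.152.112.0 - 68.152.113.255) does not contain 68.24.113.71
  68.24.96.0/21 (68.24.96.0 - 68.24.103.255) does not contain 68.24.113.71
  68.24.48.0/21 (68.24.48.0 - 68.24.55.255) does not contain 68.24.113.71
  68.24.96.0/20 (68.24.96.0 - 68.24.111.255) does not contain 68.24.113.71
Longest matching prefix is /17 -> interface port7.

port7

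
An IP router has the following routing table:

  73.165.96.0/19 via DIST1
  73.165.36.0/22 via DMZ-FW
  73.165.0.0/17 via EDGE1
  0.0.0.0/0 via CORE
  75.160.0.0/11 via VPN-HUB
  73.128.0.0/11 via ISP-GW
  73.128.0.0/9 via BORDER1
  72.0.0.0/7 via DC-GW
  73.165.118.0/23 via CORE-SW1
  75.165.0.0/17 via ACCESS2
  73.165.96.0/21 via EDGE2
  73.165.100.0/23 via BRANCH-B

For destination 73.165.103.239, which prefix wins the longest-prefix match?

Entries matching 73.165.103.239:
  0.0.0.0/0 (default, matches everything)
  72.0.0.0/7 (72.0.0.0 - 73.255.255.255)
  73.128.0.0/9 (73.128.0.0 - 73.255.255.255)
  73.165.0.0/17 (73.165.0.0 - 73.165.127.255)
  73.165.96.0/19 (73.165.96.0 - 73.165.127.255)
  73.165.96.0/21 (73.165.96.0 - 73.165.103.255)
Most specific is 73.165.96.0/21.

73.165.96.0/21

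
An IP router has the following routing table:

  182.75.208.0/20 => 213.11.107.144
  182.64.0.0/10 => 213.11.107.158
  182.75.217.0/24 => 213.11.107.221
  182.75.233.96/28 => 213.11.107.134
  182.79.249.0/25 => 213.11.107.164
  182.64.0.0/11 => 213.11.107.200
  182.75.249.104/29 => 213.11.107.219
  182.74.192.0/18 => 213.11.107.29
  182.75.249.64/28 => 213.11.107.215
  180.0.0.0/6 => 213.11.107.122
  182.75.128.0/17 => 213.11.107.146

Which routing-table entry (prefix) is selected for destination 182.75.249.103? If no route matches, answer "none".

182.75.128.0/17

Entries matching 182.75.249.103:
  180.0.0.0/6 (180.0.0.0 - 183.255.255.255)
  182.64.0.0/10 (182.64.0.0 - 182.127.255.255)
  182.64.0.0/11 (182.64.0.0 - 182.95.255.255)
  182.75.128.0/17 (182.75.128.0 - 182.75.255.255)
Most specific is 182.75.128.0/17.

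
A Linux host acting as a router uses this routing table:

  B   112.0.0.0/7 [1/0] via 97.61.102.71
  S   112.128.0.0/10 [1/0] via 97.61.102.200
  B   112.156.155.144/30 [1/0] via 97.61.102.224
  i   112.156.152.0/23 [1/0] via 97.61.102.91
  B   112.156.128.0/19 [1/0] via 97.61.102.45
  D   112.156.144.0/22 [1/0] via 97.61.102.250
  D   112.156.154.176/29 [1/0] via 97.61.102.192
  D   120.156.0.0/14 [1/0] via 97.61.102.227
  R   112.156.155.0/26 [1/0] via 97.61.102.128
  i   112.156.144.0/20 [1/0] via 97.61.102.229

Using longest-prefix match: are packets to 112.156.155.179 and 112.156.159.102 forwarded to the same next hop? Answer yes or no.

112.156.155.179: longest match 112.156.144.0/20 -> 97.61.102.229
112.156.159.102: longest match 112.156.144.0/20 -> 97.61.102.229

yes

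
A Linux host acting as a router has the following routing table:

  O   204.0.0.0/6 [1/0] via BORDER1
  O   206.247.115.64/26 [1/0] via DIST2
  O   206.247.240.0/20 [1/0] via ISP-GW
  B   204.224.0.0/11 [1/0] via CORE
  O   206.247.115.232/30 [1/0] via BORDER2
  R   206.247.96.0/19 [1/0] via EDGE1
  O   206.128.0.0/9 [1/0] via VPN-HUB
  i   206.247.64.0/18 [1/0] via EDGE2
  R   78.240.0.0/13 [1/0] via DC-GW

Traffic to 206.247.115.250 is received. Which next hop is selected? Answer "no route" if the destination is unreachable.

EDGE1

Routes whose prefix contains 206.247.115.250:
  204.0.0.0/6 (204.0.0.0 - 207.255.255.255) -> BORDER1
  206.128.0.0/9 (206.128.0.0 - 206.255.255.255) -> VPN-HUB
  206.247.64.0/18 (206.247.64.0 - 206.247.127.255) -> EDGE2
  206.247.96.0/19 (206.247.96.0 - 206.247.127.255) -> EDGE1
More-specific entries that do NOT match:
  206.247.115.232/30 (206.247.115.232 - 206.247.115.235) does not contain 206.247.115.250
  206.247.115.64/26 (206.247.115.64 - 206.247.115.127) does not contain 206.247.115.250
  206.247.240.0/20 (206.247.240.0 - 206.247.255.255) does not contain 206.247.115.250
Longest matching prefix is /19 -> next hop EDGE1.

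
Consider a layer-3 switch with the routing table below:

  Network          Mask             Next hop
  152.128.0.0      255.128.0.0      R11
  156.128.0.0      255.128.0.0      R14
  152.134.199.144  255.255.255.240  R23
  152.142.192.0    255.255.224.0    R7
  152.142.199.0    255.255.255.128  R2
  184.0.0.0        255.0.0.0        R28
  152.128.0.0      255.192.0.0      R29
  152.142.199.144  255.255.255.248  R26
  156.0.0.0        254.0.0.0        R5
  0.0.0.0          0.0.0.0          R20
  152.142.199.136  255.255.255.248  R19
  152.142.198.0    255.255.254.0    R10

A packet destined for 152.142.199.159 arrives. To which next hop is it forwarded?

Routes whose prefix contains 152.142.199.159:
  0.0.0.0/0 (default, matches everything) -> R20
  152.128.0.0/9 (152.128.0.0 - 152.255.255.255) -> R11
  152.128.0.0/10 (152.128.0.0 - 152.191.255.255) -> R29
  152.142.192.0/19 (152.142.192.0 - 152.142.223.255) -> R7
  152.142.198.0/23 (152.142.198.0 - 152.142.199.255) -> R10
More-specific entries that do NOT match:
  152.142.199.144/29 (152.142.199.144 - 152.142.199.151) does not contain 152.142.199.159
  152.142.199.136/29 (152.142.199.136 - 152.142.199.143) does not contain 152.142.199.159
  152.134.199.144/28 (152.134.199.144 - 152.134.199.159) does not contain 152.142.199.159
  152.142.199.0/25 (152.142.199.0 - 152.142.199.127) does not contain 152.142.199.159
Longest matching prefix is /23 -> next hop R10.

R10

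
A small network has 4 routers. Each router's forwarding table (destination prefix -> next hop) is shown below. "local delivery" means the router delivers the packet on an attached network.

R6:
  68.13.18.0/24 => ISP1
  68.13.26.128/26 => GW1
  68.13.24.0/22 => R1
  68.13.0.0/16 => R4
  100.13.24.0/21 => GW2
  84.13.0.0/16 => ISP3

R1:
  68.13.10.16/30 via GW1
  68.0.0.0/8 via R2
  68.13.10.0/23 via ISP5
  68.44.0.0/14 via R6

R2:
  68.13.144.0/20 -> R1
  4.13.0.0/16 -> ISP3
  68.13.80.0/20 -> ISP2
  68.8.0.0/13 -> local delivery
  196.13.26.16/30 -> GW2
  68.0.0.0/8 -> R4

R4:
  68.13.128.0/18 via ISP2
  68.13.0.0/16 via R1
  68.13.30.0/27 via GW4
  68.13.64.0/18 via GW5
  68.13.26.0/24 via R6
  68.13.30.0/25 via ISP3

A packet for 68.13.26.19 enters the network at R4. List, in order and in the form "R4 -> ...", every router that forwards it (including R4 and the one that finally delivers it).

At R4: longest match for 68.13.26.19 is 68.13.26.0/24 -> R6
At R6: longest match for 68.13.26.19 is 68.13.24.0/22 -> R1
At R1: longest match for 68.13.26.19 is 68.0.0.0/8 -> R2
At R2: longest match for 68.13.26.19 is 68.8.0.0/13 -> local delivery

R4 -> R6 -> R1 -> R2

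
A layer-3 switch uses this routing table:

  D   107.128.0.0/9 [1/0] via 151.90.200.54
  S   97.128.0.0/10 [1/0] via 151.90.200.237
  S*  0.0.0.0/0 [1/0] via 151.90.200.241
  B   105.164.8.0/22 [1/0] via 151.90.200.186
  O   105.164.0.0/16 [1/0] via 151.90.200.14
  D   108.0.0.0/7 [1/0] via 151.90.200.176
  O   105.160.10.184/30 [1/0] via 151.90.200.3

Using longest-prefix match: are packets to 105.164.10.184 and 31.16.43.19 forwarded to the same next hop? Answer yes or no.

105.164.10.184: longest match 105.164.8.0/22 -> 151.90.200.186
31.16.43.19: longest match 0.0.0.0/0 -> 151.90.200.241

no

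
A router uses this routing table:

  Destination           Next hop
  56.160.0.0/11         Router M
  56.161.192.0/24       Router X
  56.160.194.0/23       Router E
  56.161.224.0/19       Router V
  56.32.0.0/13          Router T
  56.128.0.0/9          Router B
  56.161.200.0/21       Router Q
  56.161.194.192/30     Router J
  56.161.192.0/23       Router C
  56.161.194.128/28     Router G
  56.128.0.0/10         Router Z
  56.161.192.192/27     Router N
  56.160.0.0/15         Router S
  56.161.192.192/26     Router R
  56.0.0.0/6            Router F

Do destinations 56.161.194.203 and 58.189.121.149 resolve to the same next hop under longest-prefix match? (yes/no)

56.161.194.203: longest match 56.160.0.0/15 -> Router S
58.189.121.149: longest match 56.0.0.0/6 -> Router F

no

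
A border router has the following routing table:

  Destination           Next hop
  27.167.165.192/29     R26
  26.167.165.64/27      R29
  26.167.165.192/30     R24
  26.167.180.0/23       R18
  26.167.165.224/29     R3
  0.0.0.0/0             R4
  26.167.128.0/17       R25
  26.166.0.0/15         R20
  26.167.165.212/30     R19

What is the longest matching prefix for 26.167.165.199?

Entries matching 26.167.165.199:
  0.0.0.0/0 (default, matches everything)
  26.166.0.0/15 (26.166.0.0 - 26.167.255.255)
  26.167.128.0/17 (26.167.128.0 - 26.167.255.255)
Most specific is 26.167.128.0/17.

26.167.128.0/17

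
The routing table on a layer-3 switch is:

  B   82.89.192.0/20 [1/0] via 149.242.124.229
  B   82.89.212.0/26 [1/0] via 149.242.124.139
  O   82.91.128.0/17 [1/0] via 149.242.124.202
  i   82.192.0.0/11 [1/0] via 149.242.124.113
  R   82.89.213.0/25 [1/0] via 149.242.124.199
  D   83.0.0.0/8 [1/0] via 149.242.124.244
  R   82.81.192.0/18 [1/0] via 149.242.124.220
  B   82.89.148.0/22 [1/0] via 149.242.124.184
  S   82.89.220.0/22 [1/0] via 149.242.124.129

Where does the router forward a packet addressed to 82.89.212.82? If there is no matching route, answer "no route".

No entry's prefix contains 82.89.212.82; there is no default route.

no route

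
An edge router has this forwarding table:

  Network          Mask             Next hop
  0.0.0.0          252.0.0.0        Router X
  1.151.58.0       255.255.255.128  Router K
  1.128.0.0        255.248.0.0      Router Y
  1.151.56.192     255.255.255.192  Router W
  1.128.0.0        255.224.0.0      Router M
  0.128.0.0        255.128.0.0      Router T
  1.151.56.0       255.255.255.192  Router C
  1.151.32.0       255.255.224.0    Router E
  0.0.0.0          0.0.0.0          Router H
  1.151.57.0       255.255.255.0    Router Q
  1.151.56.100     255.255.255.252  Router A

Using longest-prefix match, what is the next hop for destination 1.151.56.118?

Routes whose prefix contains 1.151.56.118:
  0.0.0.0/0 (default, matches everything) -> Router H
  0.0.0.0/6 (0.0.0.0 - 3.255.255.255) -> Router X
  1.128.0.0/11 (1.128.0.0 - 1.159.255.255) -> Router M
  1.151.32.0/19 (1.151.32.0 - 1.151.63.255) -> Router E
More-specific entries that do NOT match:
  1.151.56.100/30 (1.151.56.100 - 1.151.56.103) does not contain 1.151.56.118
  1.151.56.192/26 (1.151.56.192 - 1.151.56.255) does not contain 1.151.56.118
  1.151.56.0/26 (1.151.56.0 - 1.151.56.63) does not contain 1.151.56.118
  1.151.58.0/25 (1.151.58.0 - 1.151.58.127) does not contain 1.151.56.118
  1.151.57.0/24 (1.151.57.0 - 1.151.57.255) does not contain 1.151.56.118
Longest matching prefix is /19 -> next hop Router E.

Router E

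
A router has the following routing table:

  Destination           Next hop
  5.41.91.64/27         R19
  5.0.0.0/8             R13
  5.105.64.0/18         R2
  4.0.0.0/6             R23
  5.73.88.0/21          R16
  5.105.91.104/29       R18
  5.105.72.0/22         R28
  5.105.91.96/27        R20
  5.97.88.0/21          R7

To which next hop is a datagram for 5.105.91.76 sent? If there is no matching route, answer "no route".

R2

Routes whose prefix contains 5.105.91.76:
  4.0.0.0/6 (4.0.0.0 - 7.255.255.255) -> R23
  5.0.0.0/8 (5.0.0.0 - 5.255.255.255) -> R13
  5.105.64.0/18 (5.105.64.0 - 5.105.127.255) -> R2
More-specific entries that do NOT match:
  5.105.91.104/29 (5.105.91.104 - 5.105.91.111) does not contain 5.105.91.76
  5.41.91.64/27 (5.41.91.64 - 5.41.91.95) does not contain 5.105.91.76
  5.105.91.96/27 (5.105.91.96 - 5.105.91.127) does not contain 5.105.91.76
  5.105.72.0/22 (5.105.72.0 - 5.105.75.255) does not contain 5.105.91.76
  5.73.88.0/21 (5.73.88.0 - 5.73.95.255) does not contain 5.105.91.76
  5.97.88.0/21 (5.97.88.0 - 5.97.95.255) does not contain 5.105.91.76
Longest matching prefix is /18 -> next hop R2.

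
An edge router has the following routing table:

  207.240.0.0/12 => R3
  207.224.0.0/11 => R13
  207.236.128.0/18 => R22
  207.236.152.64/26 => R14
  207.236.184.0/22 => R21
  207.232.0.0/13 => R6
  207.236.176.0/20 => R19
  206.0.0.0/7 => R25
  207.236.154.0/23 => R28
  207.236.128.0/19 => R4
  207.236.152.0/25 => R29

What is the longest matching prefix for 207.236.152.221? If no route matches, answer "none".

Entries matching 207.236.152.221:
  206.0.0.0/7 (206.0.0.0 - 207.255.255.255)
  207.224.0.0/11 (207.224.0.0 - 207.255.255.255)
  207.232.0.0/13 (207.232.0.0 - 207.239.255.255)
  207.236.128.0/18 (207.236.128.0 - 207.236.191.255)
  207.236.128.0/19 (207.236.128.0 - 207.236.159.255)
Most specific is 207.236.128.0/19.

207.236.128.0/19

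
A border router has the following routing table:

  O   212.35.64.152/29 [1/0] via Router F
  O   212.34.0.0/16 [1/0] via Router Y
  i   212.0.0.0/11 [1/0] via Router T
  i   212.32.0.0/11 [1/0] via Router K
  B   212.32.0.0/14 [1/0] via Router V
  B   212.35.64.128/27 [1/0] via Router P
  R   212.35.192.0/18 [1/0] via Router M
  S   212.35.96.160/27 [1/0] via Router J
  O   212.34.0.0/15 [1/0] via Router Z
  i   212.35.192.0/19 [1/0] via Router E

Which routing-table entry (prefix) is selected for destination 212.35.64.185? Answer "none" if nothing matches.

212.34.0.0/15

Entries matching 212.35.64.185:
  212.32.0.0/11 (212.32.0.0 - 212.63.255.255)
  212.32.0.0/14 (212.32.0.0 - 212.35.255.255)
  212.34.0.0/15 (212.34.0.0 - 212.35.255.255)
Most specific is 212.34.0.0/15.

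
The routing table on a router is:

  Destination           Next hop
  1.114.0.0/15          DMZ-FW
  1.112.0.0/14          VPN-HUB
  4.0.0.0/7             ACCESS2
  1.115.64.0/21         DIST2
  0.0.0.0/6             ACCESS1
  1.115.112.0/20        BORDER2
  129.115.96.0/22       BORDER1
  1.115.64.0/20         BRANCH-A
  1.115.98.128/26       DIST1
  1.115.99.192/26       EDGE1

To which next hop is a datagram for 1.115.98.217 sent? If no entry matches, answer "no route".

Routes whose prefix contains 1.115.98.217:
  0.0.0.0/6 (0.0.0.0 - 3.255.255.255) -> ACCESS1
  1.112.0.0/14 (1.112.0.0 - 1.115.255.255) -> VPN-HUB
  1.114.0.0/15 (1.114.0.0 - 1.115.255.255) -> DMZ-FW
More-specific entries that do NOT match:
  1.115.98.128/26 (1.115.98.128 - 1.115.98.191) does not contain 1.115.98.217
  1.115.99.192/26 (1.115.99.192 - 1.115.99.255) does not contain 1.115.98.217
  129.115.96.0/22 (129.115.96.0 - 129.115.99.255) does not contain 1.115.98.217
  1.115.64.0/21 (1.115.64.0 - 1.115.71.255) does not contain 1.115.98.217
  1.115.112.0/20 (1.115.112.0 - 1.115.127.255) does not contain 1.115.98.217
  1.115.64.0/20 (1.115.64.0 - 1.115.79.255) does not contain 1.115.98.217
Longest matching prefix is /15 -> next hop DMZ-FW.

DMZ-FW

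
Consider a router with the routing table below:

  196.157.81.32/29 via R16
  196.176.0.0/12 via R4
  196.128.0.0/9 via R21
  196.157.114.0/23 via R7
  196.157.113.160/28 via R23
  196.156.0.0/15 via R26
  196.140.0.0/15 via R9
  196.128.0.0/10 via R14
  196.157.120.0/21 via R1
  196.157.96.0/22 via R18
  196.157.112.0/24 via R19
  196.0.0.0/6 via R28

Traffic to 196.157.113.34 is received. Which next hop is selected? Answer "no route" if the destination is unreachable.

Routes whose prefix contains 196.157.113.34:
  196.0.0.0/6 (196.0.0.0 - 199.255.255.255) -> R28
  196.128.0.0/9 (196.128.0.0 - 196.255.255.255) -> R21
  196.128.0.0/10 (196.128.0.0 - 196.191.255.255) -> R14
  196.156.0.0/15 (196.156.0.0 - 196.157.255.255) -> R26
More-specific entries that do NOT match:
  196.157.81.32/29 (196.157.81.32 - 196.157.81.39) does not contain 196.157.113.34
  196.157.113.160/28 (196.157.113.160 - 196.157.113.175) does not contain 196.157.113.34
  196.157.112.0/24 (196.157.112.0 - 196.157.112.255) does not contain 196.157.113.34
  196.157.114.0/23 (196.157.114.0 - 196.157.115.255) does not contain 196.157.113.34
  196.157.96.0/22 (196.157.96.0 - 196.157.99.255) does not contain 196.157.113.34
  196.157.120.0/21 (196.157.120.0 - 196.157.127.255) does not contain 196.157.113.34
Longest matching prefix is /15 -> next hop R26.

R26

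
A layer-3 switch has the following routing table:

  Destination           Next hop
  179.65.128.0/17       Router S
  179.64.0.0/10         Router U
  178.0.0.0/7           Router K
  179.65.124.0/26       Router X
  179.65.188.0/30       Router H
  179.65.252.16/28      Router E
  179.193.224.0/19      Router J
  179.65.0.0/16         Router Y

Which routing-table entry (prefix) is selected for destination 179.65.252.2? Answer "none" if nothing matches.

179.65.128.0/17

Entries matching 179.65.252.2:
  178.0.0.0/7 (178.0.0.0 - 179.255.255.255)
  179.64.0.0/10 (179.64.0.0 - 179.127.255.255)
  179.65.0.0/16 (179.65.0.0 - 179.65.255.255)
  179.65.128.0/17 (179.65.128.0 - 179.65.255.255)
Most specific is 179.65.128.0/17.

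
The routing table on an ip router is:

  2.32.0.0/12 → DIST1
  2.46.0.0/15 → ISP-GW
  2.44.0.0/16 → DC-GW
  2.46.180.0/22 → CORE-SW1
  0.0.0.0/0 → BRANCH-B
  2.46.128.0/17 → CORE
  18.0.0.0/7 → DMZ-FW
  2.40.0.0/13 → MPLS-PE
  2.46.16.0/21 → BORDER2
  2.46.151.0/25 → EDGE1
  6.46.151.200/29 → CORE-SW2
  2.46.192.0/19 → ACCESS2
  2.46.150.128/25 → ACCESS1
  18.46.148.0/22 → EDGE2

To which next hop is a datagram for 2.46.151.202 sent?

CORE

Routes whose prefix contains 2.46.151.202:
  0.0.0.0/0 (default, matches everything) -> BRANCH-B
  2.32.0.0/12 (2.32.0.0 - 2.47.255.255) -> DIST1
  2.40.0.0/13 (2.40.0.0 - 2.47.255.255) -> MPLS-PE
  2.46.0.0/15 (2.46.0.0 - 2.47.255.255) -> ISP-GW
  2.46.128.0/17 (2.46.128.0 - 2.46.255.255) -> CORE
More-specific entries that do NOT match:
  6.46.151.200/29 (6.46.151.200 - 6.46.151.207) does not contain 2.46.151.202
  2.46.151.0/25 (2.46.151.0 - 2.46.151.127) does not contain 2.46.151.202
  2.46.150.128/25 (2.46.150.128 - 2.46.150.255) does not contain 2.46.151.202
  2.46.180.0/22 (2.46.180.0 - 2.46.183.255) does not contain 2.46.151.202
  18.46.148.0/22 (18.46.148.0 - 18.46.151.255) does not contain 2.46.151.202
  2.46.16.0/21 (2.46.16.0 - 2.46.23.255) does not contain 2.46.151.202
  2.46.192.0/19 (2.46.192.0 - 2.46.223.255) does not contain 2.46.151.202
Longest matching prefix is /17 -> next hop CORE.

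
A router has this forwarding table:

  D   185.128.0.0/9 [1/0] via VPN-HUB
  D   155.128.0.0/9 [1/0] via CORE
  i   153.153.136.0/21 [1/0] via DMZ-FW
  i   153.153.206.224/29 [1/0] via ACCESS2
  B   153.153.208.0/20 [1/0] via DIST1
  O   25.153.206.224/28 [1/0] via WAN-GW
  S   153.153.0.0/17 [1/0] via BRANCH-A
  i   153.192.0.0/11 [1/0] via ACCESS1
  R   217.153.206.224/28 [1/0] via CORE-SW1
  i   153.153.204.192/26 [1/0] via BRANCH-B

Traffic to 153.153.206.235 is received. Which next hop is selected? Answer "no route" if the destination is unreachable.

no route

No entry's prefix contains 153.153.206.235; there is no default route.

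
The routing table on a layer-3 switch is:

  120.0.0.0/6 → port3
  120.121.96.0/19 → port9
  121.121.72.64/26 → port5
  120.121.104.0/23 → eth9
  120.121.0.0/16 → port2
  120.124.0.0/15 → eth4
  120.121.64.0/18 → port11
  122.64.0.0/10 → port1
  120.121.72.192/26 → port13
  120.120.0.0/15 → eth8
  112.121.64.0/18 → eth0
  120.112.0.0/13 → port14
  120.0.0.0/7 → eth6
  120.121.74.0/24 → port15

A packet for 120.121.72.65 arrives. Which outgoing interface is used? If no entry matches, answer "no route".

port11

Routes whose prefix contains 120.121.72.65:
  120.0.0.0/6 (120.0.0.0 - 123.255.255.255) -> port3
  120.0.0.0/7 (120.0.0.0 - 121.255.255.255) -> eth6
  120.120.0.0/15 (120.120.0.0 - 120.121.255.255) -> eth8
  120.121.0.0/16 (120.121.0.0 - 120.121.255.255) -> port2
  120.121.64.0/18 (120.121.64.0 - 120.121.127.255) -> port11
More-specific entries that do NOT match:
  121.121.72.64/26 (121.121.72.64 - 121.121.72.127) does not contain 120.121.72.65
  120.121.72.192/26 (120.121.72.192 - 120.121.72.255) does not contain 120.121.72.65
  120.121.74.0/24 (120.121.74.0 - 120.121.74.255) does not contain 120.121.72.65
  120.121.104.0/23 (120.121.104.0 - 120.121.105.255) does not contain 120.121.72.65
  120.121.96.0/19 (120.121.96.0 - 120.121.127.255) does not contain 120.121.72.65
Longest matching prefix is /18 -> interface port11.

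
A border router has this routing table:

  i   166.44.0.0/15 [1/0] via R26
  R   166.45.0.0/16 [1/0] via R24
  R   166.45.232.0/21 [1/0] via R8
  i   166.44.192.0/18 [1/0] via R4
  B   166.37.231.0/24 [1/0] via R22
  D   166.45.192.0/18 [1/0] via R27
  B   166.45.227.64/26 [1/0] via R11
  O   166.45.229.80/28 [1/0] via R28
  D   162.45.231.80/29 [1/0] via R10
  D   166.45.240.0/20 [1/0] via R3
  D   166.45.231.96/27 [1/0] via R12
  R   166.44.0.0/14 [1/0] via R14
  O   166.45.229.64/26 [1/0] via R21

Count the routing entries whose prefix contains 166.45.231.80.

4

Prefixes containing 166.45.231.80:
  166.44.0.0/14 (166.44.0.0 - 166.47.255.255)
  166.44.0.0/15 (166.44.0.0 - 166.45.255.255)
  166.45.0.0/16 (166.45.0.0 - 166.45.255.255)
  166.45.192.0/18 (166.45.192.0 - 166.45.255.255)
Total matching entries: 4.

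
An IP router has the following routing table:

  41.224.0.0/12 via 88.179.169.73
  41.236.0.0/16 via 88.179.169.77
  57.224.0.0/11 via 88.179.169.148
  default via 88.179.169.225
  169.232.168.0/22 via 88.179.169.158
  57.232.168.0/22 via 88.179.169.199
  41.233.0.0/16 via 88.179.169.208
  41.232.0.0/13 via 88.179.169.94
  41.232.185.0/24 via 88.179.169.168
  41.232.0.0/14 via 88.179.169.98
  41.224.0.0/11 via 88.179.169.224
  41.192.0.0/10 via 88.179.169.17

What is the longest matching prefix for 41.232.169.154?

41.232.0.0/14

Entries matching 41.232.169.154:
  0.0.0.0/0 (default, matches everything)
  41.192.0.0/10 (41.192.0.0 - 41.255.255.255)
  41.224.0.0/11 (41.224.0.0 - 41.255.255.255)
  41.224.0.0/12 (41.224.0.0 - 41.239.255.255)
  41.232.0.0/13 (41.232.0.0 - 41.239.255.255)
  41.232.0.0/14 (41.232.0.0 - 41.235.255.255)
Most specific is 41.232.0.0/14.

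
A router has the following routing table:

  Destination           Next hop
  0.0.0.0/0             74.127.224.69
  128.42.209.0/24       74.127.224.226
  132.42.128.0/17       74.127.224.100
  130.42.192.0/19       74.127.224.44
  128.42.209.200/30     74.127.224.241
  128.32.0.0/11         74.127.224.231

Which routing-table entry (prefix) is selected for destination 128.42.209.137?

128.42.209.0/24

Entries matching 128.42.209.137:
  0.0.0.0/0 (default, matches everything)
  128.32.0.0/11 (128.32.0.0 - 128.63.255.255)
  128.42.209.0/24 (128.42.209.0 - 128.42.209.255)
Most specific is 128.42.209.0/24.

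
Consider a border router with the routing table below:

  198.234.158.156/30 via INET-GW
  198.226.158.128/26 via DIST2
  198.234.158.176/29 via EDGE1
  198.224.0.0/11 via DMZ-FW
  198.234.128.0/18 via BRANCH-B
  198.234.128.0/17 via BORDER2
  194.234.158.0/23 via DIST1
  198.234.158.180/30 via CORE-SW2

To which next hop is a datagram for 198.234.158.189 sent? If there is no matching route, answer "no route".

BRANCH-B

Routes whose prefix contains 198.234.158.189:
  198.224.0.0/11 (198.224.0.0 - 198.255.255.255) -> DMZ-FW
  198.234.128.0/17 (198.234.128.0 - 198.234.255.255) -> BORDER2
  198.234.128.0/18 (198.234.128.0 - 198.234.191.255) -> BRANCH-B
More-specific entries that do NOT match:
  198.234.158.156/30 (198.234.158.156 - 198.234.158.159) does not contain 198.234.158.189
  198.234.158.180/30 (198.234.158.180 - 198.234.158.183) does not contain 198.234.158.189
  198.234.158.176/29 (198.234.158.176 - 198.234.158.183) does not contain 198.234.158.189
  198.226.158.128/26 (198.226.158.128 - 198.226.158.191) does not contain 198.234.158.189
  194.234.158.0/23 (194.234.158.0 - 194.234.159.255) does not contain 198.234.158.189
Longest matching prefix is /18 -> next hop BRANCH-B.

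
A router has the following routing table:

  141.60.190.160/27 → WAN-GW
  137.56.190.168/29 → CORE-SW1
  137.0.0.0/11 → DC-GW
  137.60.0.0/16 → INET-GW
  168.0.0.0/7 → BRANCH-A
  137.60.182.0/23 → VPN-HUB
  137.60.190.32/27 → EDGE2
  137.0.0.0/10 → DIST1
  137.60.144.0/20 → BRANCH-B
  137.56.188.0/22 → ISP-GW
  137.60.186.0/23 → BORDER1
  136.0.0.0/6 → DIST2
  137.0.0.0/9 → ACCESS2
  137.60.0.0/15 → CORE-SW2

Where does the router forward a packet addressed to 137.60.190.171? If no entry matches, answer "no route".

INET-GW

Routes whose prefix contains 137.60.190.171:
  136.0.0.0/6 (136.0.0.0 - 139.255.255.255) -> DIST2
  137.0.0.0/9 (137.0.0.0 - 137.127.255.255) -> ACCESS2
  137.0.0.0/10 (137.0.0.0 - 137.63.255.255) -> DIST1
  137.60.0.0/15 (137.60.0.0 - 137.61.255.255) -> CORE-SW2
  137.60.0.0/16 (137.60.0.0 - 137.60.255.255) -> INET-GW
More-specific entries that do NOT match:
  137.56.190.168/29 (137.56.190.168 - 137.56.190.175) does not contain 137.60.190.171
  141.60.190.160/27 (141.60.190.160 - 141.60.190.191) does not contain 137.60.190.171
  137.60.190.32/27 (137.60.190.32 - 137.60.190.63) does not contain 137.60.190.171
  137.60.182.0/23 (137.60.182.0 - 137.60.183.255) does not contain 137.60.190.171
  137.60.186.0/23 (137.60.186.0 - 137.60.187.255) does not contain 137.60.190.171
  137.56.188.0/22 (137.56.188.0 - 137.56.191.255) does not contain 137.60.190.171
  137.60.144.0/20 (137.60.144.0 - 137.60.159.255) does not contain 137.60.190.171
Longest matching prefix is /16 -> next hop INET-GW.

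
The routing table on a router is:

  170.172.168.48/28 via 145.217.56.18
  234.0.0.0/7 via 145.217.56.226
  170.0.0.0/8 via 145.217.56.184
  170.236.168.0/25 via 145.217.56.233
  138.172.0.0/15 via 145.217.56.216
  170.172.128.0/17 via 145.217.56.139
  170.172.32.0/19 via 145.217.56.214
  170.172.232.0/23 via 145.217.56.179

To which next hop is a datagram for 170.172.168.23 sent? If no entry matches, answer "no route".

Routes whose prefix contains 170.172.168.23:
  170.0.0.0/8 (170.0.0.0 - 170.255.255.255) -> 145.217.56.184
  170.172.128.0/17 (170.172.128.0 - 170.172.255.255) -> 145.217.56.139
More-specific entries that do NOT match:
  170.172.168.48/28 (170.172.168.48 - 170.172.168.63) does not contain 170.172.168.23
  170.236.168.0/25 (170.236.168.0 - 170.236.168.127) does not contain 170.172.168.23
  170.172.232.0/23 (170.172.232.0 - 170.172.233.255) does not contain 170.172.168.23
  170.172.32.0/19 (170.172.32.0 - 170.172.63.255) does not contain 170.172.168.23
Longest matching prefix is /17 -> next hop 145.217.56.139.

145.217.56.139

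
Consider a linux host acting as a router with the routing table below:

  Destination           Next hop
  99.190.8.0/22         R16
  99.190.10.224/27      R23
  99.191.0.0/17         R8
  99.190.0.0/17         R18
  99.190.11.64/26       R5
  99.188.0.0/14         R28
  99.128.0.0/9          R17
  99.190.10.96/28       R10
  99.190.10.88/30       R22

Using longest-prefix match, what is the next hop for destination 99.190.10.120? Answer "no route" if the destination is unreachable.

R16

Routes whose prefix contains 99.190.10.120:
  99.128.0.0/9 (99.128.0.0 - 99.255.255.255) -> R17
  99.188.0.0/14 (99.188.0.0 - 99.191.255.255) -> R28
  99.190.0.0/17 (99.190.0.0 - 99.190.127.255) -> R18
  99.190.8.0/22 (99.190.8.0 - 99.190.11.255) -> R16
More-specific entries that do NOT match:
  99.190.10.88/30 (99.190.10.88 - 99.190.10.91) does not contain 99.190.10.120
  99.190.10.96/28 (99.190.10.96 - 99.190.10.111) does not contain 99.190.10.120
  99.190.10.224/27 (99.190.10.224 - 99.190.10.255) does not contain 99.190.10.120
  99.190.11.64/26 (99.190.11.64 - 99.190.11.127) does not contain 99.190.10.120
Longest matching prefix is /22 -> next hop R16.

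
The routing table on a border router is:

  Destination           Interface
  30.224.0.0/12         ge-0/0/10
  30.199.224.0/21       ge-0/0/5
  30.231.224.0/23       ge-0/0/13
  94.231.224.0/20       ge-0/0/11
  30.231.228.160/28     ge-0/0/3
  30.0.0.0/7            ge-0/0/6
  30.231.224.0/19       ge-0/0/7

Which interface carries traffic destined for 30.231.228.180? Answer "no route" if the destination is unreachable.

ge-0/0/7

Routes whose prefix contains 30.231.228.180:
  30.0.0.0/7 (30.0.0.0 - 31.255.255.255) -> ge-0/0/6
  30.224.0.0/12 (30.224.0.0 - 30.239.255.255) -> ge-0/0/10
  30.231.224.0/19 (30.231.224.0 - 30.231.255.255) -> ge-0/0/7
More-specific entries that do NOT match:
  30.231.228.160/28 (30.231.228.160 - 30.231.228.175) does not contain 30.231.228.180
  30.231.224.0/23 (30.231.224.0 - 30.231.225.255) does not contain 30.231.228.180
  30.199.224.0/21 (30.199.224.0 - 30.199.231.255) does not contain 30.231.228.180
  94.231.224.0/20 (94.231.224.0 - 94.231.239.255) does not contain 30.231.228.180
Longest matching prefix is /19 -> interface ge-0/0/7.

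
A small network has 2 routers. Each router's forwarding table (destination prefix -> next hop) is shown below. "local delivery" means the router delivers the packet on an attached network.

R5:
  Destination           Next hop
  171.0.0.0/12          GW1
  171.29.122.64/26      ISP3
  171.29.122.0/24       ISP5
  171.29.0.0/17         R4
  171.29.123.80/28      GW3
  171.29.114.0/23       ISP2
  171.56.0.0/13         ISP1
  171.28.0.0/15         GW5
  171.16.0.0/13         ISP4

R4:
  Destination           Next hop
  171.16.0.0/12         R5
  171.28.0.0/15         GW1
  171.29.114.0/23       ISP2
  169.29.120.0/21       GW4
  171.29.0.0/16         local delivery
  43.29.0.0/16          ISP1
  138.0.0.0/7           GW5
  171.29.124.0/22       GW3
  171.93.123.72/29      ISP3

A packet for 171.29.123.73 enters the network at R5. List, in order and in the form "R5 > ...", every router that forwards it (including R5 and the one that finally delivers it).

R5 > R4

At R5: longest match for 171.29.123.73 is 171.29.0.0/17 -> R4
At R4: longest match for 171.29.123.73 is 171.29.0.0/16 -> local delivery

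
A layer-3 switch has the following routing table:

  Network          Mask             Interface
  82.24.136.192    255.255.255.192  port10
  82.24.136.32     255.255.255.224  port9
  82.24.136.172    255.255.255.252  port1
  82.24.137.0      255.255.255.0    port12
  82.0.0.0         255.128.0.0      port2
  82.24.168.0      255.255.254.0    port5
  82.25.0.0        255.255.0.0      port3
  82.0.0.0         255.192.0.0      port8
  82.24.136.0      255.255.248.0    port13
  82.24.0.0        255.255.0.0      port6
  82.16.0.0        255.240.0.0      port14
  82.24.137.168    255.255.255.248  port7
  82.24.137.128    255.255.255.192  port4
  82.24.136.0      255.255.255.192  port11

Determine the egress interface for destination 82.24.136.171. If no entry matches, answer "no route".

Routes whose prefix contains 82.24.136.171:
  82.0.0.0/9 (82.0.0.0 - 82.127.255.255) -> port2
  82.0.0.0/10 (82.0.0.0 - 82.63.255.255) -> port8
  82.16.0.0/12 (82.16.0.0 - 82.31.255.255) -> port14
  82.24.0.0/16 (82.24.0.0 - 82.24.255.255) -> port6
  82.24.136.0/21 (82.24.136.0 - 82.24.143.255) -> port13
More-specific entries that do NOT match:
  82.24.136.172/30 (82.24.136.172 - 82.24.136.175) does not contain 82.24.136.171
  82.24.137.168/29 (82.24.137.168 - 82.24.137.175) does not contain 82.24.136.171
  82.24.136.32/27 (82.24.136.32 - 82.24.136.63) does not contain 82.24.136.171
  82.24.136.192/26 (82.24.136.192 - 82.24.136.255) does not contain 82.24.136.171
  82.24.137.128/26 (82.24.137.128 - 82.24.137.191) does not contain 82.24.136.171
  82.24.136.0/26 (82.24.136.0 - 82.24.136.63) does not contain 82.24.136.171
  82.24.137.0/24 (82.24.137.0 - 82.24.137.255) does not contain 82.24.136.171
  82.24.168.0/23 (82.24.168.0 - 82.24.169.255) does not contain 82.24.136.171
Longest matching prefix is /21 -> interface port13.

port13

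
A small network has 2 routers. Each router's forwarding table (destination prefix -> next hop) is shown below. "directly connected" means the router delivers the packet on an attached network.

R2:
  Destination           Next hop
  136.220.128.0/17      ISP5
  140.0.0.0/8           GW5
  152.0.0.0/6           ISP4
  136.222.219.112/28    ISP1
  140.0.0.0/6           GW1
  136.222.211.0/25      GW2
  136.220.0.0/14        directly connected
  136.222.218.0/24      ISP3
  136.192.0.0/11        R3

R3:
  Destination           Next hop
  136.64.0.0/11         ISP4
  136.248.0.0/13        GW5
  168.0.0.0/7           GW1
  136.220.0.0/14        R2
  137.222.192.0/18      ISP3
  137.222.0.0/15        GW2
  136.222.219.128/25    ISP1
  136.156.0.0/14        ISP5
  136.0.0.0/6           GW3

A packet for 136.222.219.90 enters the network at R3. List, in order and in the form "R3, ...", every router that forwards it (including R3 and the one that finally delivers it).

R3, R2

At R3: longest match for 136.222.219.90 is 136.220.0.0/14 -> R2
At R2: longest match for 136.222.219.90 is 136.220.0.0/14 -> directly connected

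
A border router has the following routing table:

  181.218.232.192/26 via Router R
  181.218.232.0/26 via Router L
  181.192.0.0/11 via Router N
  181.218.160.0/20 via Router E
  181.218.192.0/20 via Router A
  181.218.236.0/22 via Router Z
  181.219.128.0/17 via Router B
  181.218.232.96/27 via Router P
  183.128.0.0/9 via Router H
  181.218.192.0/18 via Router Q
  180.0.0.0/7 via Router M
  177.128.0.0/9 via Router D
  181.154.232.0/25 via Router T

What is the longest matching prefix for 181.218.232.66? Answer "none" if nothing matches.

Entries matching 181.218.232.66:
  180.0.0.0/7 (180.0.0.0 - 181.255.255.255)
  181.192.0.0/11 (181.192.0.0 - 181.223.255.255)
  181.218.192.0/18 (181.218.192.0 - 181.218.255.255)
Most specific is 181.218.192.0/18.

181.218.192.0/18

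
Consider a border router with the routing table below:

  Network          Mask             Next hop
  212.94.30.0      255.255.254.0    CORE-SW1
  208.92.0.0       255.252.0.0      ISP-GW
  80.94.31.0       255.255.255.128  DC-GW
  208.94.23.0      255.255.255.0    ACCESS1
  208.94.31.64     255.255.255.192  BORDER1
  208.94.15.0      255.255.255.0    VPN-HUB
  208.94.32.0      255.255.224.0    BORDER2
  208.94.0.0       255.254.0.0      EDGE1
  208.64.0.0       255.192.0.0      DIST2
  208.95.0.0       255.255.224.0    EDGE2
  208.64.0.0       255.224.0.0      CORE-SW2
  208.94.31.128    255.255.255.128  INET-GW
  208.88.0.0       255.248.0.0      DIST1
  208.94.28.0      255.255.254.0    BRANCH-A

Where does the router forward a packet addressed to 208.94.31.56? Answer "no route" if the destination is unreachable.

EDGE1

Routes whose prefix contains 208.94.31.56:
  208.64.0.0/10 (208.64.0.0 - 208.127.255.255) -> DIST2
  208.64.0.0/11 (208.64.0.0 - 208.95.255.255) -> CORE-SW2
  208.88.0.0/13 (208.88.0.0 - 208.95.255.255) -> DIST1
  208.92.0.0/14 (208.92.0.0 - 208.95.255.255) -> ISP-GW
  208.94.0.0/15 (208.94.0.0 - 208.95.255.255) -> EDGE1
More-specific entries that do NOT match:
  208.94.31.64/26 (208.94.31.64 - 208.94.31.127) does not contain 208.94.31.56
  80.94.31.0/25 (80.94.31.0 - 80.94.31.127) does not contain 208.94.31.56
  208.94.31.128/25 (208.94.31.128 - 208.94.31.255) does not contain 208.94.31.56
  208.94.23.0/24 (208.94.23.0 - 208.94.23.255) does not contain 208.94.31.56
  208.94.15.0/24 (208.94.15.0 - 208.94.15.255) does not contain 208.94.31.56
  212.94.30.0/23 (212.94.30.0 - 212.94.31.255) does not contain 208.94.31.56
  208.94.28.0/23 (208.94.28.0 - 208.94.29.255) does not contain 208.94.31.56
  208.94.32.0/19 (208.94.32.0 - 208.94.63.255) does not contain 208.94.31.56
  208.95.0.0/19 (208.95.0.0 - 208.95.31.255) does not contain 208.94.31.56
Longest matching prefix is /15 -> next hop EDGE1.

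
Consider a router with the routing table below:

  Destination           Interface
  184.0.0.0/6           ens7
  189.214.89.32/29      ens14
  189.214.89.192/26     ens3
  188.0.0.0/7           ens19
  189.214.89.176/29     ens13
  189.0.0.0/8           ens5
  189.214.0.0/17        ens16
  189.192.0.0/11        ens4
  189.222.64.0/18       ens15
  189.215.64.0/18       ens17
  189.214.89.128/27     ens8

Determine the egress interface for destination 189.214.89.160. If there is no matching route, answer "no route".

ens16

Routes whose prefix contains 189.214.89.160:
  188.0.0.0/7 (188.0.0.0 - 189.255.255.255) -> ens19
  189.0.0.0/8 (189.0.0.0 - 189.255.255.255) -> ens5
  189.192.0.0/11 (189.192.0.0 - 189.223.255.255) -> ens4
  189.214.0.0/17 (189.214.0.0 - 189.214.127.255) -> ens16
More-specific entries that do NOT match:
  189.214.89.32/29 (189.214.89.32 - 189.214.89.39) does not contain 189.214.89.160
  189.214.89.176/29 (189.214.89.176 - 189.214.89.183) does not contain 189.214.89.160
  189.214.89.128/27 (189.214.89.128 - 189.214.89.159) does not contain 189.214.89.160
  189.214.89.192/26 (189.214.89.192 - 189.214.89.255) does not contain 189.214.89.160
  189.222.64.0/18 (189.222.64.0 - 189.222.127.255) does not contain 189.214.89.160
  189.215.64.0/18 (189.215.64.0 - 189.215.127.255) does not contain 189.214.89.160
Longest matching prefix is /17 -> interface ens16.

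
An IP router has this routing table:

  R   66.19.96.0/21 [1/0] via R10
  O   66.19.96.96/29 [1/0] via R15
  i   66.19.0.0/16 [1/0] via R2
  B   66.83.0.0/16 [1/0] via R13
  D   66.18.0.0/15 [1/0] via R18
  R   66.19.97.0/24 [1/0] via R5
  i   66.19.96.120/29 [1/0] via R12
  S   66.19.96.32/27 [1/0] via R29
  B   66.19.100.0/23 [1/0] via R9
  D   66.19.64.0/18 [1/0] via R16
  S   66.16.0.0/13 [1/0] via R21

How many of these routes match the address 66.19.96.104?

5

Prefixes containing 66.19.96.104:
  66.16.0.0/13 (66.16.0.0 - 66.23.255.255)
  66.18.0.0/15 (66.18.0.0 - 66.19.255.255)
  66.19.0.0/16 (66.19.0.0 - 66.19.255.255)
  66.19.64.0/18 (66.19.64.0 - 66.19.127.255)
  66.19.96.0/21 (66.19.96.0 - 66.19.103.255)
Total matching entries: 5.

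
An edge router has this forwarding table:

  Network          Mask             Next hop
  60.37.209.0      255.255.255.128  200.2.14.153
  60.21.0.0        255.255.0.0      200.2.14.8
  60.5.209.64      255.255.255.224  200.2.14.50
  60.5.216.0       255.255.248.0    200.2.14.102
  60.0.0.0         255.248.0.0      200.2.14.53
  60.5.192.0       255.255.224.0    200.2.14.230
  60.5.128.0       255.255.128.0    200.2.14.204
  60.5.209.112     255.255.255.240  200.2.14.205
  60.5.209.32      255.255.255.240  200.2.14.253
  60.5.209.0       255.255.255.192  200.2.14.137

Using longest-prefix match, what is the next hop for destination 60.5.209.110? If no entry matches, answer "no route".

Routes whose prefix contains 60.5.209.110:
  60.0.0.0/13 (60.0.0.0 - 60.7.255.255) -> 200.2.14.53
  60.5.128.0/17 (60.5.128.0 - 60.5.255.255) -> 200.2.14.204
  60.5.192.0/19 (60.5.192.0 - 60.5.223.255) -> 200.2.14.230
More-specific entries that do NOT match:
  60.5.209.112/28 (60.5.209.112 - 60.5.209.127) does not contain 60.5.209.110
  60.5.209.32/28 (60.5.209.32 - 60.5.209.47) does not contain 60.5.209.110
  60.5.209.64/27 (60.5.209.64 - 60.5.209.95) does not contain 60.5.209.110
  60.5.209.0/26 (60.5.209.0 - 60.5.209.63) does not contain 60.5.209.110
  60.37.209.0/25 (60.37.209.0 - 60.37.209.127) does not contain 60.5.209.110
  60.5.216.0/21 (60.5.216.0 - 60.5.223.255) does not contain 60.5.209.110
Longest matching prefix is /19 -> next hop 200.2.14.230.

200.2.14.230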